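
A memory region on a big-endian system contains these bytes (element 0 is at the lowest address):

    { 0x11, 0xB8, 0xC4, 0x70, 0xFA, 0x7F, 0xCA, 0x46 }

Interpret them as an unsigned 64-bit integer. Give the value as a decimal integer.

In big-endian order the high byte comes first in memory.
The bytes are already most-significant first: 0x11B8C470FA7FCA46.
0x11B8C470FA7FCA46 = 1276986483877595718.

1276986483877595718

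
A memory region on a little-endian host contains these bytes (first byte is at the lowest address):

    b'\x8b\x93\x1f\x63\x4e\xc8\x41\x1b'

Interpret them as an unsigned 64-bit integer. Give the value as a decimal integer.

Little-endian stores the least-significant byte at the lowest address.
Reassemble most-significant byte first: 1B 41 C8 4E 63 1F 93 8B → 0x1B41C84E631F938B.
0x1B41C84E631F938B = 1964071151506264971.

1964071151506264971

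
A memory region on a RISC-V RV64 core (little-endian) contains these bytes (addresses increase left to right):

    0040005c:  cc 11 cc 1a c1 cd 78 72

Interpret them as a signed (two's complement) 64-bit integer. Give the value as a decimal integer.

8248568946791027148

Little-endian stores the least-significant byte at the lowest address.
Reassemble most-significant byte first: 72 78 CD C1 1A CC 11 CC → 0x7278CDC11ACC11CC.
0x7278CDC11ACC11CC = 8248568946791027148.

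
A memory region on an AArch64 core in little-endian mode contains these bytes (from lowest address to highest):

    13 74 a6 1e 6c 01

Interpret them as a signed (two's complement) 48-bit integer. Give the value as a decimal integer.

Little-endian: lowest address holds the least-significant byte.
Reassemble most-significant byte first: 01 6C 1E A6 74 13 → 0x016C1EA67413.
0x016C1EA67413 = 1563882320915.

1563882320915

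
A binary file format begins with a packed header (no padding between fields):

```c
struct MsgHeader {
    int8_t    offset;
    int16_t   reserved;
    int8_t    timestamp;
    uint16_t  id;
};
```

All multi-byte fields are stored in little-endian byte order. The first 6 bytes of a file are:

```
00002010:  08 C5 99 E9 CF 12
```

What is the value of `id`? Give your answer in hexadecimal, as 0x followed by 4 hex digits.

0x12CF

`id` follows `offset` (1 B), `reserved` (2 B), `timestamp` (1 B), so it starts at offset 1 + 2 + 1 = 4 and occupies 2 bytes.
Bytes at offsets 4..5: CF 12.
Little-endian: lowest address holds the least-significant byte.
Reassemble most-significant byte first: 12 CF → 0x12CF.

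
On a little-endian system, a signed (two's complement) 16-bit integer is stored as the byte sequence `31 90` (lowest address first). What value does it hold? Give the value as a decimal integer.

In little-endian order the low byte comes first in memory.
Reassemble most-significant byte first: 90 31 → 0x9031.
Top bit is set, so as a signed 16-bit value this is 0x9031 − 2^16 = -28623.

-28623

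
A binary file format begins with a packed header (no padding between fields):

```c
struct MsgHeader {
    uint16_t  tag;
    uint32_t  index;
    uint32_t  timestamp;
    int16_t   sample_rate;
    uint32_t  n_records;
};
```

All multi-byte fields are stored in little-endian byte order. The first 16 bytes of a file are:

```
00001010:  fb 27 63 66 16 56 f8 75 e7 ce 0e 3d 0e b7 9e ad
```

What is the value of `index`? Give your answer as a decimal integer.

1444308579

`index` follows `tag` (2 bytes), so it starts at byte offset 2 and occupies 4 bytes.
Bytes at offsets 2..5: 63 66 16 56.
In little-endian order the low byte comes first in memory.
Reassemble most-significant byte first: 56 16 66 63 → 0x56166663.
0x56166663 = 1444308579.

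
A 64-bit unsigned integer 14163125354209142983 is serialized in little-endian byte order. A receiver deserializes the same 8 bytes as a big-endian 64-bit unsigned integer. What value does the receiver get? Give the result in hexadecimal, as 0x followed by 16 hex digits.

14163125354209142983 in 64-bit hexadecimal is 0xC48D87785EF6E8C7.
Stored little-endian, the bytes at ascending addresses are C7 E8 F6 5E 78 87 8D C4.
Read back as big-endian, the last byte is least significant, giving 0xC7E8F65E78878DC4.

0xC7E8F65E78878DC4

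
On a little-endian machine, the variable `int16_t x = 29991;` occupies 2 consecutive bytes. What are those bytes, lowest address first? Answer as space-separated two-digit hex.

27 75

29991 in hexadecimal, padded to 16 bits, is 0x7527.
Split into bytes (most-significant first): 75 27.
Little-endian: lowest address holds the least-significant byte.
So at ascending addresses the bytes are 27 75.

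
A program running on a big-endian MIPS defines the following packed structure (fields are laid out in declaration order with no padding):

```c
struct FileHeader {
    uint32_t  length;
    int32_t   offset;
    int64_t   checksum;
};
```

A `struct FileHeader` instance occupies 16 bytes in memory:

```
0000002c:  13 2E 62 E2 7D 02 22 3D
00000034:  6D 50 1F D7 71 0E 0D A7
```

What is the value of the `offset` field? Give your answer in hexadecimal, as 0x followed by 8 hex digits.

0x7D02223D

`offset` follows `length` (4 bytes), so it starts at byte offset 4 and occupies 4 bytes.
Bytes at offsets 4..7: 7D 02 22 3D.
Big-endian stores the most-significant byte at the lowest address.
The bytes are already most-significant first: 0x7D02223D.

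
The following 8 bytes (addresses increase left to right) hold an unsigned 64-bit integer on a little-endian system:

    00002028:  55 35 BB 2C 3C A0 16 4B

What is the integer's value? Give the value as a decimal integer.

5410688182641177941

Little-endian: lowest address holds the least-significant byte.
Reassemble most-significant byte first: 4B 16 A0 3C 2C BB 35 55 → 0x4B16A03C2CBB3555.
0x4B16A03C2CBB3555 = 5410688182641177941.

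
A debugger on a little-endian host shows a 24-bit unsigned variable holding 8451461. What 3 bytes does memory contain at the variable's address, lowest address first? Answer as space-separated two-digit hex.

8451461 in hexadecimal, padded to 24 bits, is 0x80F585.
Split into bytes (most-significant first): 80 F5 85.
In little-endian order the low byte comes first in memory.
So at ascending addresses the bytes are 85 F5 80.

85 F5 80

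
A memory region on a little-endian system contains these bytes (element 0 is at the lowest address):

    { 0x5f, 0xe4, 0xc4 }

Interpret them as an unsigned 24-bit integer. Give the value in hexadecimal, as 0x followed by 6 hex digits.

Little-endian: lowest address holds the least-significant byte.
Reassemble most-significant byte first: C4 E4 5F → 0xC4E45F.

0xC4E45F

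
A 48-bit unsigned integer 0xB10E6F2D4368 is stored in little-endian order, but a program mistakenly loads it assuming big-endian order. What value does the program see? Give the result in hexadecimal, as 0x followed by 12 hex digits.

Stored little-endian, the bytes at ascending addresses are 68 43 2D 6F 0E B1.
Read back as big-endian, the last byte is least significant, giving 0x68432D6F0EB1.

0x68432D6F0EB1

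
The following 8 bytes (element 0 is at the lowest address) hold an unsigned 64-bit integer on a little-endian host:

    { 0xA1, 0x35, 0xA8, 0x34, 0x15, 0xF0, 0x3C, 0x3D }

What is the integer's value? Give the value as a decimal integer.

Little-endian stores the least-significant byte at the lowest address.
Reassemble most-significant byte first: 3D 3C F0 15 34 A8 35 A1 → 0x3D3CF01534A835A1.
0x3D3CF01534A835A1 = 4412665708784661921.

4412665708784661921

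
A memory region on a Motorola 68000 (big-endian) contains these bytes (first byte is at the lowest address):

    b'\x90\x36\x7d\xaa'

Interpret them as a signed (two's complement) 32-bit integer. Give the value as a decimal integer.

Big-endian: lowest address holds the most-significant byte.
The bytes are already most-significant first: 0x90367DAA.
Top bit is set, so as a signed 32-bit value this is 0x90367DAA − 2^32 = -1875477078.

-1875477078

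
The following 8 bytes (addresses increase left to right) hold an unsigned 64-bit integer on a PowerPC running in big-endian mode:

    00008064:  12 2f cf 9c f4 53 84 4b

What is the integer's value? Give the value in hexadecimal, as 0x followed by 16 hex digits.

0x122FCF9CF453844B

Big-endian stores the most-significant byte at the lowest address.
The bytes are already most-significant first: 0x122FCF9CF453844B.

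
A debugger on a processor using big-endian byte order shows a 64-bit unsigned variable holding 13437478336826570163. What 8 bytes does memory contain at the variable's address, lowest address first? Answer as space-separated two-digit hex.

BA 7B 83 5A 3F 8D F5 B3

13437478336826570163 in hexadecimal, padded to 64 bits, is 0xBA7B835A3F8DF5B3.
Split into bytes (most-significant first): BA 7B 83 5A 3F 8D F5 B3.
Big-endian stores the most-significant byte at the lowest address.
So the memory order matches the most-significant-first order: BA 7B 83 5A 3F 8D F5 B3.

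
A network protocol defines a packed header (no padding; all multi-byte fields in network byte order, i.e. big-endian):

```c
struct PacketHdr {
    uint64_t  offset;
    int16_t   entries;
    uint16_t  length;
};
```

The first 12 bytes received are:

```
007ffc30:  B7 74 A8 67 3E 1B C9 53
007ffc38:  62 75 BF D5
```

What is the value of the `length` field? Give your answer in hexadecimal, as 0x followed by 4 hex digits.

`length` follows `offset` (8 B), `entries` (2 B), so it starts at offset 8 + 2 = 10 and occupies 2 bytes.
Bytes at offsets 10..11: BF D5.
In big-endian order the high byte comes first in memory.
The bytes are already most-significant first: 0xBFD5.

0xBFD5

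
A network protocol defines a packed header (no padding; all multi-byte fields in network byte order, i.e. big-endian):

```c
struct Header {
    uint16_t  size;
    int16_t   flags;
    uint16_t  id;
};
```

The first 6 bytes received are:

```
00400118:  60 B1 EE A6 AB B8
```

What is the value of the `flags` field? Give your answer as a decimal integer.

-4442

`flags` follows `size` (2 bytes), so it starts at byte offset 2 and occupies 2 bytes.
Bytes at offsets 2..3: EE A6.
In big-endian order the high byte comes first in memory.
The bytes are already most-significant first: 0xEEA6.
Top bit is set, so as a signed 16-bit value this is 0xEEA6 − 2^16 = -4442.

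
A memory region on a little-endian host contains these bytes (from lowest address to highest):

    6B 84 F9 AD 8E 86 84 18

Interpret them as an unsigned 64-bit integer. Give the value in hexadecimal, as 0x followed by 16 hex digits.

Little-endian stores the least-significant byte at the lowest address.
Reassemble most-significant byte first: 18 84 86 8E AD F9 84 6B → 0x1884868EADF9846B.

0x1884868EADF9846B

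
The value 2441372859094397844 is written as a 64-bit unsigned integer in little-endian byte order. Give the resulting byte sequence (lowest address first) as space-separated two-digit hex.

2441372859094397844 in hexadecimal, padded to 64 bits, is 0x21E17FAE2E99F394.
Split into bytes (most-significant first): 21 E1 7F AE 2E 99 F3 94.
Little-endian stores the least-significant byte at the lowest address.
So at ascending addresses the bytes are 94 F3 99 2E AE 7F E1 21.

94 F3 99 2E AE 7F E1 21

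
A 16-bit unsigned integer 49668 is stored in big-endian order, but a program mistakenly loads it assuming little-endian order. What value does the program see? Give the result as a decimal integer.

1218

49668 in 16-bit hexadecimal is 0xC204.
Stored big-endian, the bytes at ascending addresses are C2 04.
Read back as little-endian, the first byte is least significant, giving 0x04C2.
0x04C2 = 1218.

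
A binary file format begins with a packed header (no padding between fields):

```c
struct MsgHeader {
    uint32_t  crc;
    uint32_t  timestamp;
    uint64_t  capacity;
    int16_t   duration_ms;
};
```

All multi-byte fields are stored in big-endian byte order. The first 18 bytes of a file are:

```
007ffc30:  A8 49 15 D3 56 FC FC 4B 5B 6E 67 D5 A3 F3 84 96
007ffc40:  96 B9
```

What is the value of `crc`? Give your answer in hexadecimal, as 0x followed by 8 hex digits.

`crc` is the first field, at byte offset 0, occupying 4 bytes.
Bytes at offsets 0..3: A8 49 15 D3.
Big-endian stores the most-significant byte at the lowest address.
The bytes are already most-significant first: 0xA84915D3.

0xA84915D3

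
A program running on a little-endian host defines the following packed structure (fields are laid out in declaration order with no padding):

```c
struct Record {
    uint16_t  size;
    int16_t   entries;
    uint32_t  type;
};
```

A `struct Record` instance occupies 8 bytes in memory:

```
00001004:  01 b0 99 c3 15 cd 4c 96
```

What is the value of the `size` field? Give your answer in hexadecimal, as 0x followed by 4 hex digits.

0xB001

`size` is the first field, at byte offset 0, occupying 2 bytes.
Bytes at offsets 0..1: 01 B0.
Little-endian: lowest address holds the least-significant byte.
Reassemble most-significant byte first: B0 01 → 0xB001.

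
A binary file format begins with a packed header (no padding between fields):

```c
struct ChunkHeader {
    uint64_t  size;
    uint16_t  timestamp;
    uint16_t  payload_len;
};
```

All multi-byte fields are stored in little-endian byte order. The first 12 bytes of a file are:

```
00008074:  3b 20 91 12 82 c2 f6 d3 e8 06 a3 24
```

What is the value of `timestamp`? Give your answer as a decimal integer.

1768

`timestamp` follows `size` (8 bytes), so it starts at byte offset 8 and occupies 2 bytes.
Bytes at offsets 8..9: E8 06.
Little-endian: lowest address holds the least-significant byte.
Reassemble most-significant byte first: 06 E8 → 0x06E8.
0x06E8 = 1768.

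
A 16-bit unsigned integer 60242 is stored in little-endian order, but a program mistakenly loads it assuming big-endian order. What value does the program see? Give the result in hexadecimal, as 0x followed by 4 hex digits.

0x52EB

60242 in 16-bit hexadecimal is 0xEB52.
Stored little-endian, the bytes at ascending addresses are 52 EB.
Read back as big-endian, the last byte is least significant, giving 0x52EB.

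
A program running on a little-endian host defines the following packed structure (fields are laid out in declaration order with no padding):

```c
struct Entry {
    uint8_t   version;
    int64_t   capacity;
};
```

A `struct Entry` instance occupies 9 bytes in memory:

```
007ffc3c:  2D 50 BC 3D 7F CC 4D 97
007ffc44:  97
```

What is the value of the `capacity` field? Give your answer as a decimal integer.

-7523459111795704752

`capacity` follows `version` (1 byte), so it starts at byte offset 1 and occupies 8 bytes.
Bytes at offsets 1..8: 50 BC 3D 7F CC 4D 97 97.
In little-endian order the low byte comes first in memory.
Reassemble most-significant byte first: 97 97 4D CC 7F 3D BC 50 → 0x97974DCC7F3DBC50.
Top bit is set, so as a signed 64-bit value this is 0x97974DCC7F3DBC50 − 2^64 = -7523459111795704752.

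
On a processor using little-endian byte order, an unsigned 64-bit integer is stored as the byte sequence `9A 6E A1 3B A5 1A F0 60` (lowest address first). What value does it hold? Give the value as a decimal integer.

6985112319024000666

In little-endian order the low byte comes first in memory.
Reassemble most-significant byte first: 60 F0 1A A5 3B A1 6E 9A → 0x60F01AA53BA16E9A.
0x60F01AA53BA16E9A = 6985112319024000666.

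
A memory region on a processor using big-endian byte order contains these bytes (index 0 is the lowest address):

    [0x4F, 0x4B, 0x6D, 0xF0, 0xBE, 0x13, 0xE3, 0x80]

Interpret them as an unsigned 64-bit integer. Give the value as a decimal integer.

Big-endian stores the most-significant byte at the lowest address.
The bytes are already most-significant first: 0x4F4B6DF0BE13E380.
0x4F4B6DF0BE13E380 = 5713781432998159232.

5713781432998159232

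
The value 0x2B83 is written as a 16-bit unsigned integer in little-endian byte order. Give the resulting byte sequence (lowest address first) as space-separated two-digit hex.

83 2B

Split into bytes (most-significant first): 2B 83.
Little-endian stores the least-significant byte at the lowest address.
So at ascending addresses the bytes are 83 2B.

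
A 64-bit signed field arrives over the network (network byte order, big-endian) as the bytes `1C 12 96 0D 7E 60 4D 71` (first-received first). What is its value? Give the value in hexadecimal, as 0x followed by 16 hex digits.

Big-endian stores the most-significant byte at the lowest address.
The bytes are already most-significant first: 0x1C12960D7E604D71.

0x1C12960D7E604D71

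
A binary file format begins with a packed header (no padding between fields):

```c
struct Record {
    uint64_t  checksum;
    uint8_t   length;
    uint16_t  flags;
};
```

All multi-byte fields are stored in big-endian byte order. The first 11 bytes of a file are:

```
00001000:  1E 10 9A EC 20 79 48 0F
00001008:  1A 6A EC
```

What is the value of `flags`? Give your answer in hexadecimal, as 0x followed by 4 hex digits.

`flags` follows `checksum` (8 B), `length` (1 B), so it starts at offset 8 + 1 = 9 and occupies 2 bytes.
Bytes at offsets 9..10: 6A EC.
Big-endian stores the most-significant byte at the lowest address.
The bytes are already most-significant first: 0x6AEC.

0x6AEC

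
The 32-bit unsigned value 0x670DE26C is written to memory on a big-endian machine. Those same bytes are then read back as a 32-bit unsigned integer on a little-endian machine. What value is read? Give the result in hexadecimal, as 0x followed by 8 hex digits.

0x6CE20D67

Stored big-endian, the bytes at ascending addresses are 67 0D E2 6C.
Read back as little-endian, the first byte is least significant, giving 0x6CE20D67.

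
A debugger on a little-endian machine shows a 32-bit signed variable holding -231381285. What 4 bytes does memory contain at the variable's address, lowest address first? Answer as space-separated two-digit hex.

DB 66 35 F2

Two's complement of -231381285 in 32 bits: 231381285 = 0x0DCA9925; invert → 0xF23566DA; add 1 → 0xF23566DB.
Split into bytes (most-significant first): F2 35 66 DB.
Little-endian stores the least-significant byte at the lowest address.
So at ascending addresses the bytes are DB 66 35 F2.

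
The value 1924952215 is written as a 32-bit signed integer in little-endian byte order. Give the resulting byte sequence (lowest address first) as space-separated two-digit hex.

1924952215 in hexadecimal, padded to 32 bits, is 0x72BC7097.
Split into bytes (most-significant first): 72 BC 70 97.
Little-endian stores the least-significant byte at the lowest address.
So at ascending addresses the bytes are 97 70 BC 72.

97 70 BC 72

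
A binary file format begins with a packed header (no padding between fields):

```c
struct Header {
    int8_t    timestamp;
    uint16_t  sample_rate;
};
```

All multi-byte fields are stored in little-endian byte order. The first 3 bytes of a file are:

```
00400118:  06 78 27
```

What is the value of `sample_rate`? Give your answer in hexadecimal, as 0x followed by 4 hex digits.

0x2778

`sample_rate` follows `timestamp` (1 byte), so it starts at byte offset 1 and occupies 2 bytes.
Bytes at offsets 1..2: 78 27.
Little-endian stores the least-significant byte at the lowest address.
Reassemble most-significant byte first: 27 78 → 0x2778.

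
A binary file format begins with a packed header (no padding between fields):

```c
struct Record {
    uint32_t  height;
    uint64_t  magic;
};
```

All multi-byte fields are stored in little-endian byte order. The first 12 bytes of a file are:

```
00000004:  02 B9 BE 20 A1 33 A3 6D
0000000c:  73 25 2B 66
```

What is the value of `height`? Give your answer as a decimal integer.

`height` is the first field, at byte offset 0, occupying 4 bytes.
Bytes at offsets 0..3: 02 B9 BE 20.
In little-endian order the low byte comes first in memory.
Reassemble most-significant byte first: 20 BE B9 02 → 0x20BEB902.
0x20BEB902 = 549370114.

549370114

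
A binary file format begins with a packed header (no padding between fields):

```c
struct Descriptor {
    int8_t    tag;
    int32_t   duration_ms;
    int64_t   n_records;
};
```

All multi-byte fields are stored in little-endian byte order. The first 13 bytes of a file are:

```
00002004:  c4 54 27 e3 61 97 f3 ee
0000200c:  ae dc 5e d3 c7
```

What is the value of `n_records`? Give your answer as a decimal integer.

-4047787338155232361

`n_records` follows `tag` (1 B), `duration_ms` (4 B), so it starts at offset 1 + 4 = 5 and occupies 8 bytes.
Bytes at offsets 5..12: 97 F3 EE AE DC 5E D3 C7.
Little-endian: lowest address holds the least-significant byte.
Reassemble most-significant byte first: C7 D3 5E DC AE EE F3 97 → 0xC7D35EDCAEEEF397.
Top bit is set, so as a signed 64-bit value this is 0xC7D35EDCAEEEF397 − 2^64 = -4047787338155232361.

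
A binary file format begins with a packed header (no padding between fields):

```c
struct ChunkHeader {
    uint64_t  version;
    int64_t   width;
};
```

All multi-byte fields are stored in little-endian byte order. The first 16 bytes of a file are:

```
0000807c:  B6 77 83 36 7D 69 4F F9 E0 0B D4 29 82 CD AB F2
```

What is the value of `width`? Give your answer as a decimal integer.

`width` follows `version` (8 bytes), so it starts at byte offset 8 and occupies 8 bytes.
Bytes at offsets 8..15: E0 0B D4 29 82 CD AB F2.
Little-endian: lowest address holds the least-significant byte.
Reassemble most-significant byte first: F2 AB CD 82 29 D4 0B E0 → 0xF2ABCD8229D40BE0.
Top bit is set, so as a signed 64-bit value this is 0xF2ABCD8229D40BE0 − 2^64 = -960448136582263840.

-960448136582263840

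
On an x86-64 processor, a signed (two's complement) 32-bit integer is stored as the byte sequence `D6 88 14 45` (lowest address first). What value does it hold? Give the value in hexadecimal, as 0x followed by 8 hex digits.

Little-endian: lowest address holds the least-significant byte.
Reassemble most-significant byte first: 45 14 88 D6 → 0x451488D6.

0x451488D6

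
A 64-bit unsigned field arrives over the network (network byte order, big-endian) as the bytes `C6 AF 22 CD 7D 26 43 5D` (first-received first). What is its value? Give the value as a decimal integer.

Big-endian: lowest address holds the most-significant byte.
The bytes are already most-significant first: 0xC6AF22CD7D26435D.
0xC6AF22CD7D26435D = 14316700006397395805.

14316700006397395805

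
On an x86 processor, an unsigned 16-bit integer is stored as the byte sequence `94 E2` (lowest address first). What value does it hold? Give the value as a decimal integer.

58004

Little-endian stores the least-significant byte at the lowest address.
Reassemble most-significant byte first: E2 94 → 0xE294.
0xE294 = 58004.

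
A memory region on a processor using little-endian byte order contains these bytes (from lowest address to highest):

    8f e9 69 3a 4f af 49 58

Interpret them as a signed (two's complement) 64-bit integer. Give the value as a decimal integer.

6361808703454833039

In little-endian order the low byte comes first in memory.
Reassemble most-significant byte first: 58 49 AF 4F 3A 69 E9 8F → 0x5849AF4F3A69E98F.
0x5849AF4F3A69E98F = 6361808703454833039.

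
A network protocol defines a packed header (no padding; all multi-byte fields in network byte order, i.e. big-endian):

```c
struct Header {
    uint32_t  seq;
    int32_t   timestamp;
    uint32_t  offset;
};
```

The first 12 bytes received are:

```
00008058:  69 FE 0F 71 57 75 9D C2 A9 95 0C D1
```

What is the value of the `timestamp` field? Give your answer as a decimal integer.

1467325890

`timestamp` follows `seq` (4 bytes), so it starts at byte offset 4 and occupies 4 bytes.
Bytes at offsets 4..7: 57 75 9D C2.
Big-endian: lowest address holds the most-significant byte.
The bytes are already most-significant first: 0x57759DC2.
0x57759DC2 = 1467325890.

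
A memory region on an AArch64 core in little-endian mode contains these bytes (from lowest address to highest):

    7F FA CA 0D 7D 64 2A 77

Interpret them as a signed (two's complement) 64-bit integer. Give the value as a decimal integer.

8586786127800367743

Little-endian stores the least-significant byte at the lowest address.
Reassemble most-significant byte first: 77 2A 64 7D 0D CA FA 7F → 0x772A647D0DCAFA7F.
0x772A647D0DCAFA7F = 8586786127800367743.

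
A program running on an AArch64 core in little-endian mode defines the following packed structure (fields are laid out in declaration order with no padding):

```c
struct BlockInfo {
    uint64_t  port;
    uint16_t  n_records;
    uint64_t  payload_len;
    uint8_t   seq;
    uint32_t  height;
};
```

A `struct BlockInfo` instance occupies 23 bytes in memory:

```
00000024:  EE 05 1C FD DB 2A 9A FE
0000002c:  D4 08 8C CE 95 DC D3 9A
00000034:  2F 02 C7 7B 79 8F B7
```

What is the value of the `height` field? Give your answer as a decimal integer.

3079633275

`height` follows `port` (8 B), `n_records` (2 B), `payload_len` (8 B), `seq` (1 B), so it starts at offset 8 + 2 + 8 + 1 = 19 and occupies 4 bytes.
Bytes at offsets 19..22: 7B 79 8F B7.
Little-endian stores the least-significant byte at the lowest address.
Reassemble most-significant byte first: B7 8F 79 7B → 0xB78F797B.
0xB78F797B = 3079633275.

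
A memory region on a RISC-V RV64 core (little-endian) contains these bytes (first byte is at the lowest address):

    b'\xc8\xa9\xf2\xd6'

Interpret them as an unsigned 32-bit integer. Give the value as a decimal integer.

In little-endian order the low byte comes first in memory.
Reassemble most-significant byte first: D6 F2 A9 C8 → 0xD6F2A9C8.
0xD6F2A9C8 = 3606227400.

3606227400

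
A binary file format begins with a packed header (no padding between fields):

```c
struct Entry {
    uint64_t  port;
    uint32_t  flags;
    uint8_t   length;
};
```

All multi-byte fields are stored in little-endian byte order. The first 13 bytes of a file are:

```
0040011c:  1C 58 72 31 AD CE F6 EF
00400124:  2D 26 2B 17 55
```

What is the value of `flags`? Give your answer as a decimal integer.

388703789

`flags` follows `port` (8 bytes), so it starts at byte offset 8 and occupies 4 bytes.
Bytes at offsets 8..11: 2D 26 2B 17.
In little-endian order the low byte comes first in memory.
Reassemble most-significant byte first: 17 2B 26 2D → 0x172B262D.
0x172B262D = 388703789.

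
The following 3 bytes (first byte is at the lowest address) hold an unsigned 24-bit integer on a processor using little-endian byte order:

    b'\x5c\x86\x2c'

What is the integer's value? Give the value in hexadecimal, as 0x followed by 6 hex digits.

0x2C865C

Little-endian: lowest address holds the least-significant byte.
Reassemble most-significant byte first: 2C 86 5C → 0x2C865C.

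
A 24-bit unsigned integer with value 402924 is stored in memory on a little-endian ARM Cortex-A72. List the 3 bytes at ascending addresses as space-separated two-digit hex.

EC 25 06

402924 in hexadecimal, padded to 24 bits, is 0x0625EC.
Split into bytes (most-significant first): 06 25 EC.
Little-endian: lowest address holds the least-significant byte.
So at ascending addresses the bytes are EC 25 06.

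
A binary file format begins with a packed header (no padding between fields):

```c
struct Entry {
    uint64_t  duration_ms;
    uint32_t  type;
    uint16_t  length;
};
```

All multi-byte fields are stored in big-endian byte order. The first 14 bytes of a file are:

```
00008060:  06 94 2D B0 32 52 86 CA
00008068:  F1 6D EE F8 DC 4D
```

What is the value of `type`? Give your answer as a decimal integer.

4050513656

`type` follows `duration_ms` (8 bytes), so it starts at byte offset 8 and occupies 4 bytes.
Bytes at offsets 8..11: F1 6D EE F8.
Big-endian: lowest address holds the most-significant byte.
The bytes are already most-significant first: 0xF16DEEF8.
0xF16DEEF8 = 4050513656.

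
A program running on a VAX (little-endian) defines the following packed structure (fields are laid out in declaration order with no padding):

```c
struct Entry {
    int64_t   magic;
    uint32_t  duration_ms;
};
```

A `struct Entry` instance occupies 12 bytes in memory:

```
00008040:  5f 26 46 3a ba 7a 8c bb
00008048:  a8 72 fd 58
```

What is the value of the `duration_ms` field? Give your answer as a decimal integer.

`duration_ms` follows `magic` (8 bytes), so it starts at byte offset 8 and occupies 4 bytes.
Bytes at offsets 8..11: A8 72 FD 58.
Little-endian stores the least-significant byte at the lowest address.
Reassemble most-significant byte first: 58 FD 72 A8 → 0x58FD72A8.
0x58FD72A8 = 1493004968.

1493004968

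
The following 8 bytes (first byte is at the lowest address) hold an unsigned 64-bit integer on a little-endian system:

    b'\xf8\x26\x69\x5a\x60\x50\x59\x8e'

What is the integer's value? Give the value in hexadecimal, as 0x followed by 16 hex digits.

Little-endian: lowest address holds the least-significant byte.
Reassemble most-significant byte first: 8E 59 50 60 5A 69 26 F8 → 0x8E5950605A6926F8.

0x8E5950605A6926F8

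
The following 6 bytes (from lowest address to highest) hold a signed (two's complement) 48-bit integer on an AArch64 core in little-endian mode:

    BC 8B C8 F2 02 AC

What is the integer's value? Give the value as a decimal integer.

-92346313569348

Little-endian stores the least-significant byte at the lowest address.
Reassemble most-significant byte first: AC 02 F2 C8 8B BC → 0xAC02F2C88BBC.
Top bit is set, so as a signed 48-bit value this is 0xAC02F2C88BBC − 2^48 = -92346313569348.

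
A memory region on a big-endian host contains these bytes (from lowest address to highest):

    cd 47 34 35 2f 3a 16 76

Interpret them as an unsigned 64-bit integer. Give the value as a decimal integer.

14791848904151930486

Big-endian: lowest address holds the most-significant byte.
The bytes are already most-significant first: 0xCD4734352F3A1676.
0xCD4734352F3A1676 = 14791848904151930486.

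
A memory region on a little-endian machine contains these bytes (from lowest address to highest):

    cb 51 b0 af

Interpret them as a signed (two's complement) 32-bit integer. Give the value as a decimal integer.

-1347399221

Little-endian stores the least-significant byte at the lowest address.
Reassemble most-significant byte first: AF B0 51 CB → 0xAFB051CB.
Top bit is set, so as a signed 32-bit value this is 0xAFB051CB − 2^32 = -1347399221.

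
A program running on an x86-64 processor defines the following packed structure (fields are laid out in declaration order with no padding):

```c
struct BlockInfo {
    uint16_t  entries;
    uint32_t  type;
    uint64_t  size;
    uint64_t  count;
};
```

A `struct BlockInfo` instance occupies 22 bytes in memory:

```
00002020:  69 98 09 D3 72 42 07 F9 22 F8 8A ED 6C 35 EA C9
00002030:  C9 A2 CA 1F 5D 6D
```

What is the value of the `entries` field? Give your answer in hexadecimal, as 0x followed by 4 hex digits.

0x9869

`entries` is the first field, at byte offset 0, occupying 2 bytes.
Bytes at offsets 0..1: 69 98.
Little-endian: lowest address holds the least-significant byte.
Reassemble most-significant byte first: 98 69 → 0x9869.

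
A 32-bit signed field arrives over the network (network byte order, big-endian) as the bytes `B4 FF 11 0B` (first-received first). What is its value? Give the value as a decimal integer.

-1258352373

Big-endian: lowest address holds the most-significant byte.
The bytes are already most-significant first: 0xB4FF110B.
Top bit is set, so as a signed 32-bit value this is 0xB4FF110B − 2^32 = -1258352373.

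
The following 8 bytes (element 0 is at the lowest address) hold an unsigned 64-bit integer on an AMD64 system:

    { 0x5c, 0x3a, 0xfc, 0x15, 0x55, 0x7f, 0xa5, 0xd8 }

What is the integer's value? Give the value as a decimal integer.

15611023686767491676

Little-endian: lowest address holds the least-significant byte.
Reassemble most-significant byte first: D8 A5 7F 55 15 FC 3A 5C → 0xD8A57F5515FC3A5C.
0xD8A57F5515FC3A5C = 15611023686767491676.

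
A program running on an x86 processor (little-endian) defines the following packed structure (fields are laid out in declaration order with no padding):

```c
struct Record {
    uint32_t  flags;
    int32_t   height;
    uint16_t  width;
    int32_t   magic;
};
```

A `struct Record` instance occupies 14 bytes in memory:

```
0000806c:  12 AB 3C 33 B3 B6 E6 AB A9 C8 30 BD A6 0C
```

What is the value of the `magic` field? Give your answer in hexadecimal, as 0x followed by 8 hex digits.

`magic` follows `flags` (4 B), `height` (4 B), `width` (2 B), so it starts at offset 4 + 4 + 2 = 10 and occupies 4 bytes.
Bytes at offsets 10..13: 30 BD A6 0C.
In little-endian order the low byte comes first in memory.
Reassemble most-significant byte first: 0C A6 BD 30 → 0x0CA6BD30.

0x0CA6BD30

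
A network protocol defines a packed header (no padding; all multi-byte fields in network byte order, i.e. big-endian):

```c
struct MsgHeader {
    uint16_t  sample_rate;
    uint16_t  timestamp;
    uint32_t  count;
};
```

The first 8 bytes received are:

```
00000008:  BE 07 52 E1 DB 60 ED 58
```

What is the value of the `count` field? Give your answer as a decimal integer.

`count` follows `sample_rate` (2 B), `timestamp` (2 B), so it starts at offset 2 + 2 = 4 and occupies 4 bytes.
Bytes at offsets 4..7: DB 60 ED 58.
In big-endian order the high byte comes first in memory.
The bytes are already most-significant first: 0xDB60ED58.
0xDB60ED58 = 3680562520.

3680562520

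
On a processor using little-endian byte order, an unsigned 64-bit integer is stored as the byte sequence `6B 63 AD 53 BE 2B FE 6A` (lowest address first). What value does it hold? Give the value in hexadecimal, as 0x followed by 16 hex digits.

0x6AFE2BBE53AD636B

In little-endian order the low byte comes first in memory.
Reassemble most-significant byte first: 6A FE 2B BE 53 AD 63 6B → 0x6AFE2BBE53AD636B.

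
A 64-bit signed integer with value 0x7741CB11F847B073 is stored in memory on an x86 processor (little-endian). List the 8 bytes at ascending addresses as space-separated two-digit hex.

Split into bytes (most-significant first): 77 41 CB 11 F8 47 B0 73.
Little-endian stores the least-significant byte at the lowest address.
So at ascending addresses the bytes are 73 B0 47 F8 11 CB 41 77.

73 B0 47 F8 11 CB 41 77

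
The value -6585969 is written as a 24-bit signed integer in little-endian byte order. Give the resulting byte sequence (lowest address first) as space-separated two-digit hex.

8F 81 9B

Two's complement of -6585969 in 24 bits: 6585969 = 0x647E71; invert → 0x9B818E; add 1 → 0x9B818F.
Split into bytes (most-significant first): 9B 81 8F.
Little-endian stores the least-significant byte at the lowest address.
So at ascending addresses the bytes are 8F 81 9B.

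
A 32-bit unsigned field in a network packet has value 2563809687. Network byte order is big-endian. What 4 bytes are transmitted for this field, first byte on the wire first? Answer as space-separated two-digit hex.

98 D0 A1 97

2563809687 in hexadecimal, padded to 32 bits, is 0x98D0A197.
Split into bytes (most-significant first): 98 D0 A1 97.
In big-endian order the high byte comes first in memory.
So the memory order matches the most-significant-first order: 98 D0 A1 97.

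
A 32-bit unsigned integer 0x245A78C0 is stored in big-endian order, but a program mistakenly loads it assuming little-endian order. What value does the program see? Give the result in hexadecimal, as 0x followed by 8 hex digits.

0xC0785A24

Stored big-endian, the bytes at ascending addresses are 24 5A 78 C0.
Read back as little-endian, the first byte is least significant, giving 0xC0785A24.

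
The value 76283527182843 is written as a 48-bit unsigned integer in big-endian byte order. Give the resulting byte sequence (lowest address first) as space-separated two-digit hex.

45 61 24 8A 39 FB

76283527182843 in hexadecimal, padded to 48 bits, is 0x4561248A39FB.
Split into bytes (most-significant first): 45 61 24 8A 39 FB.
In big-endian order the high byte comes first in memory.
So the memory order matches the most-significant-first order: 45 61 24 8A 39 FB.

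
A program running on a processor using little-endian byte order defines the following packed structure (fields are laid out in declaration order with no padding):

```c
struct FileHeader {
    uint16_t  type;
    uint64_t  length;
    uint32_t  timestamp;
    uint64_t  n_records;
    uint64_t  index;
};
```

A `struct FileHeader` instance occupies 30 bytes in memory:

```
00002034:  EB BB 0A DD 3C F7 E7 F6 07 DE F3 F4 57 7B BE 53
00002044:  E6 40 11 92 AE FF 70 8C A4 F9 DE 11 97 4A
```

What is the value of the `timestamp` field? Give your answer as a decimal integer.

2069361907

`timestamp` follows `type` (2 B), `length` (8 B), so it starts at offset 2 + 8 = 10 and occupies 4 bytes.
Bytes at offsets 10..13: F3 F4 57 7B.
Little-endian: lowest address holds the least-significant byte.
Reassemble most-significant byte first: 7B 57 F4 F3 → 0x7B57F4F3.
0x7B57F4F3 = 2069361907.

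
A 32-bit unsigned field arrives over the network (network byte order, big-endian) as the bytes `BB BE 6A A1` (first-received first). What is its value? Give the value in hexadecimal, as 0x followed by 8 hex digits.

Big-endian: lowest address holds the most-significant byte.
The bytes are already most-significant first: 0xBBBE6AA1.

0xBBBE6AA1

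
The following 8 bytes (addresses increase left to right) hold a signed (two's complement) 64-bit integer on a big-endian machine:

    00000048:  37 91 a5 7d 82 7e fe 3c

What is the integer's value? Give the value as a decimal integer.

Big-endian: lowest address holds the most-significant byte.
The bytes are already most-significant first: 0x3791A57D827EFE3C.
0x3791A57D827EFE3C = 4004163502187937340.

4004163502187937340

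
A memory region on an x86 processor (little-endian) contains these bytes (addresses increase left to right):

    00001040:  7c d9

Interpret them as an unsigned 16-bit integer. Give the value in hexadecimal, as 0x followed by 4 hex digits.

Little-endian stores the least-significant byte at the lowest address.
Reassemble most-significant byte first: D9 7C → 0xD97C.

0xD97C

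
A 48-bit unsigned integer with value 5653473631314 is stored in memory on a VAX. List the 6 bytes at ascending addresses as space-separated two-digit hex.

52 9C 49 4D 24 05

5653473631314 in hexadecimal, padded to 48 bits, is 0x05244D499C52.
Split into bytes (most-significant first): 05 24 4D 49 9C 52.
Little-endian stores the least-significant byte at the lowest address.
So at ascending addresses the bytes are 52 9C 49 4D 24 05.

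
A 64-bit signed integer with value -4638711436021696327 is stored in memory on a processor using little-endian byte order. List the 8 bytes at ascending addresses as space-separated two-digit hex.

B9 78 62 A0 86 FC 9F BF

Two's complement of -4638711436021696327 in 64 bits: 4638711436021696327 = 0x406003795F9D8747; invert → 0xBF9FFC86A06278B8; add 1 → 0xBF9FFC86A06278B9.
Split into bytes (most-significant first): BF 9F FC 86 A0 62 78 B9.
In little-endian order the low byte comes first in memory.
So at ascending addresses the bytes are B9 78 62 A0 86 FC 9F BF.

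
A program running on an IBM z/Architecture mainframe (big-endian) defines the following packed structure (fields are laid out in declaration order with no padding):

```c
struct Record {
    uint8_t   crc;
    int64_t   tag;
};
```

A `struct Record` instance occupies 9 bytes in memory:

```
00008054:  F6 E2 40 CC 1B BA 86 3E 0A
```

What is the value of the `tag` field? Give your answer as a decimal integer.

-2143489003162812918

`tag` follows `crc` (1 byte), so it starts at byte offset 1 and occupies 8 bytes.
Bytes at offsets 1..8: E2 40 CC 1B BA 86 3E 0A.
In big-endian order the high byte comes first in memory.
The bytes are already most-significant first: 0xE240CC1BBA863E0A.
Top bit is set, so as a signed 64-bit value this is 0xE240CC1BBA863E0A − 2^64 = -2143489003162812918.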